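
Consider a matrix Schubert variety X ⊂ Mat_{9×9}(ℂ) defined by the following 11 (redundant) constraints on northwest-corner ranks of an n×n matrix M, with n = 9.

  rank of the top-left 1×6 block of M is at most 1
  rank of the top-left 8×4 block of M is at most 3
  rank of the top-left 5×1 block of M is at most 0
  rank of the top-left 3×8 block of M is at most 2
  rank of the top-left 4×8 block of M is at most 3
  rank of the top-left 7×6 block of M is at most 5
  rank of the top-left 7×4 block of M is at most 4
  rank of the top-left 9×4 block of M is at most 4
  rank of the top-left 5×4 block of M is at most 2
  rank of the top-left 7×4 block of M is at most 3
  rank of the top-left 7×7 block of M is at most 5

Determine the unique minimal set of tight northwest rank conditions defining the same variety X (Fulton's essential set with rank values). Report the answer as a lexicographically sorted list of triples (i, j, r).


Computing R[i][j] = min implied NW-rank bound (n=9, 11 conditions):

  R[1]: 0, 1, 1, 1, 1, 1, 1, 1, 1
  R[2]: 0, 1, 2, 2, 2, 2, 2, 2, 2
  R[3]: 0, 1, 2, 2, 2, 2, 2, 2, 3
  R[4]: 0, 1, 2, 2, 3, 3, 3, 3, 4
  R[5]: 0, 1, 2, 2, 3, 4, 4, 4, 5
  R[6]: 1, 2, 3, 3, 4, 5, 5, 5, 6
  R[7]: 1, 2, 3, 3, 4, 5, 5, 6, 7
  R[8]: 1, 2, 3, 3, 4, 5, 6, 7, 8
  R[9]: 1, 2, 3, 4, 5, 6, 7, 8, 9

reading off 1-entries of Δ²R: w = (2, 3, 9, 5, 6, 1, 8, 7, 4).

Rothe diagram D(w) (15 cells), 5 SE-corners (essential conditions):

[(3, 8, 2), (5, 1, 0), (5, 4, 2), (7, 7, 5), (8, 4, 3)]


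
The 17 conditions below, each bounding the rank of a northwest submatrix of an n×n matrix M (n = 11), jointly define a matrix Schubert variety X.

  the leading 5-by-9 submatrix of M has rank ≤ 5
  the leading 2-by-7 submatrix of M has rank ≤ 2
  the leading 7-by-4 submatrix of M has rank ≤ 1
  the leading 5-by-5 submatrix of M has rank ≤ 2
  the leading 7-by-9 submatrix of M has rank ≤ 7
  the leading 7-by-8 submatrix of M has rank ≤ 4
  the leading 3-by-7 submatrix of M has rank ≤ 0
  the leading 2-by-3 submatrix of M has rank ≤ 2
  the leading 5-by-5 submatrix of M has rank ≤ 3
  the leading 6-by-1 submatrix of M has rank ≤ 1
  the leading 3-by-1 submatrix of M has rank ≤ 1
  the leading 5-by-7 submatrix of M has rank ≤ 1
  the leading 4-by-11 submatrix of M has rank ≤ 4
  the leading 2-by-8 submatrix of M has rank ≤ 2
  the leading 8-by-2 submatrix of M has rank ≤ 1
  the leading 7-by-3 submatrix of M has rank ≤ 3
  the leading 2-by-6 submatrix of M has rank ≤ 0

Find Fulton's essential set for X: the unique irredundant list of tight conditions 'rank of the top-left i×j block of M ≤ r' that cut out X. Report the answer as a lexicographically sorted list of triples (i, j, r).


The tightest implied rank at each (i,j), from the 17 conditions:

  0  0  0  0  0  0  0  1  1  1  1
  0  0  0  0  0  0  0  1  2  2  2
  0  0  0  0  0  0  0  1  2  3  3
  1  1  1  1  1  1  1  2  3  4  4
  1  1  1  1  1  1  1  2  3  4  5
  1  1  1  1  2  2  2  3  4  5  6
  1  1  1  1  2  3  3  4  5  6  7
  1  1  2  2  3  4  4  5  6  7  8
  1  2  3  3  4  5  5  6  7  8  9
  1  2  3  4  5  6  6  7  8  9  10
  1  2  3  4  5  6  7  8  9  10  11

giving w = (8, 9, 10, 1, 11, 5, 6, 3, 2, 4, 7) via Δ²R.

Fulton essential set (4 of the 34 Rothe cells):

[(3, 7, 0), (5, 7, 1), (7, 4, 1), (8, 2, 1)]


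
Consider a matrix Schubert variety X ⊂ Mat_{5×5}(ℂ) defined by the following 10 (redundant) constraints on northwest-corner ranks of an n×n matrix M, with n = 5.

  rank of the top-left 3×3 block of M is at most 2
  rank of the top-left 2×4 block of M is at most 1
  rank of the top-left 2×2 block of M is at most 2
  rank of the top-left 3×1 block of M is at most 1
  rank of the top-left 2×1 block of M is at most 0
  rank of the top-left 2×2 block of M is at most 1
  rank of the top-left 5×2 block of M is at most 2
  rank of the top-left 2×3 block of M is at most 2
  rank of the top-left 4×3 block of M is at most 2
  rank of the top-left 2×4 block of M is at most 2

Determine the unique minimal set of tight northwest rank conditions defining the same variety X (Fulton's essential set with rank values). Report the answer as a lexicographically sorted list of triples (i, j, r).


Propagating the 10 rank bounds to every northwest block:

  R[1]: 0 1 1 1 1
  R[2]: 0 1 1 1 2
  R[3]: 1 2 2 2 3
  R[4]: 1 2 2 3 4
  R[5]: 1 2 3 4 5

the unique w with this rank table is (2, 5, 1, 4, 3).

Rothe diagram D(w) (5 cells), 3 SE-corners (essential conditions):

[(2, 1, 0), (2, 4, 1), (4, 3, 2)]


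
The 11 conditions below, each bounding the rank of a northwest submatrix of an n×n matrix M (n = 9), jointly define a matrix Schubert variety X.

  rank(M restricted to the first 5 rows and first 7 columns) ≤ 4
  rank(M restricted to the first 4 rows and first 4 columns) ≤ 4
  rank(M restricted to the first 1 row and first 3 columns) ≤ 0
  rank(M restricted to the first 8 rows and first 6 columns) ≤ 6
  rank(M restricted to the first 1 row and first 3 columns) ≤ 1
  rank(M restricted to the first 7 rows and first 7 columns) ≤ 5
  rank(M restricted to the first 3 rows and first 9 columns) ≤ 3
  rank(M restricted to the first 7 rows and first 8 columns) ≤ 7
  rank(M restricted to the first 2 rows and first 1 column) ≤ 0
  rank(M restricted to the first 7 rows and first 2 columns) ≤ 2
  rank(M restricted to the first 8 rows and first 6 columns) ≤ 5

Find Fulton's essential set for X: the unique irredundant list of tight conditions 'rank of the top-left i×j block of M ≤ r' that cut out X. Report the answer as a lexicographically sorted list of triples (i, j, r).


Reconstructing r_w from the 11 given conditions:

  i=1: 0 0 0 1 1 1 1 1 1
  i=2: 0 1 1 2 2 2 2 2 2
  i=3: 1 2 2 3 3 3 3 3 3
  i=4: 1 2 3 4 4 4 4 4 4
  i=5: 1 2 3 4 4 4 4 5 5
  i=6: 1 2 3 4 5 5 5 6 6
  i=7: 1 2 3 4 5 5 5 6 7
  i=8: 1 2 3 4 5 5 6 7 8
  i=9: 1 2 3 4 5 6 7 8 9

the unique w with this rank table is (4, 2, 1, 3, 8, 5, 9, 7, 6).

Rothe diagram D(w) (10 cells), 5 SE-corners (essential conditions):

[(1, 3, 0), (2, 1, 0), (5, 7, 4), (7, 7, 5), (8, 6, 5)]


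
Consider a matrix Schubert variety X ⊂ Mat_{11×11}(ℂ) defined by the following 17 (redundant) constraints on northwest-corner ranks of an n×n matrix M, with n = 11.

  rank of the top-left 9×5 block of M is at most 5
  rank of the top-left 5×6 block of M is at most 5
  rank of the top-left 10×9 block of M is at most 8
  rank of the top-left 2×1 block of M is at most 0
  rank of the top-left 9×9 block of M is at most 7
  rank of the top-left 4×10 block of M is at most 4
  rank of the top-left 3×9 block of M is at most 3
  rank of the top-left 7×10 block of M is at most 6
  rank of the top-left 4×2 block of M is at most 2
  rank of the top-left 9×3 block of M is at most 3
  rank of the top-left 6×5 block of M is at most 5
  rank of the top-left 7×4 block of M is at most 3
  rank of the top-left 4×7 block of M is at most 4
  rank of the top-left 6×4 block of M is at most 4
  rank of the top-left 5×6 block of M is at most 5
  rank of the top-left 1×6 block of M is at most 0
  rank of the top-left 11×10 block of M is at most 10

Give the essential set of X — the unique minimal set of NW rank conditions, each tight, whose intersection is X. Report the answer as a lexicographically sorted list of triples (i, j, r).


Propagating the 17 rank bounds to every northwest block:

  0 | 0 | 0 | 0 | 0 | 0 | 1 | 1 | 1 | 1 | 1
  0 | 1 | 1 | 1 | 1 | 1 | 2 | 2 | 2 | 2 | 2
  1 | 2 | 2 | 2 | 2 | 2 | 3 | 3 | 3 | 3 | 3
  1 | 2 | 3 | 3 | 3 | 3 | 4 | 4 | 4 | 4 | 4
  1 | 2 | 3 | 3 | 4 | 4 | 5 | 5 | 5 | 5 | 5
  1 | 2 | 3 | 3 | 4 | 5 | 6 | 6 | 6 | 6 | 6
  1 | 2 | 3 | 3 | 4 | 5 | 6 | 6 | 6 | 6 | 7
  1 | 2 | 3 | 4 | 5 | 6 | 7 | 7 | 7 | 7 | 8
  1 | 2 | 3 | 4 | 5 | 6 | 7 | 7 | 7 | 8 | 9
  1 | 2 | 3 | 4 | 5 | 6 | 7 | 8 | 8 | 9 | 10
  1 | 2 | 3 | 4 | 5 | 6 | 7 | 8 | 9 | 10 | 11

hence w(1..11) = (7, 2, 1, 3, 5, 6, 11, 4, 10, 8, 9).

D(w) has 15 cells with 5 SE-corners; essential set:

[(1, 6, 0), (2, 1, 0), (7, 4, 3), (7, 10, 6), (9, 9, 7)]


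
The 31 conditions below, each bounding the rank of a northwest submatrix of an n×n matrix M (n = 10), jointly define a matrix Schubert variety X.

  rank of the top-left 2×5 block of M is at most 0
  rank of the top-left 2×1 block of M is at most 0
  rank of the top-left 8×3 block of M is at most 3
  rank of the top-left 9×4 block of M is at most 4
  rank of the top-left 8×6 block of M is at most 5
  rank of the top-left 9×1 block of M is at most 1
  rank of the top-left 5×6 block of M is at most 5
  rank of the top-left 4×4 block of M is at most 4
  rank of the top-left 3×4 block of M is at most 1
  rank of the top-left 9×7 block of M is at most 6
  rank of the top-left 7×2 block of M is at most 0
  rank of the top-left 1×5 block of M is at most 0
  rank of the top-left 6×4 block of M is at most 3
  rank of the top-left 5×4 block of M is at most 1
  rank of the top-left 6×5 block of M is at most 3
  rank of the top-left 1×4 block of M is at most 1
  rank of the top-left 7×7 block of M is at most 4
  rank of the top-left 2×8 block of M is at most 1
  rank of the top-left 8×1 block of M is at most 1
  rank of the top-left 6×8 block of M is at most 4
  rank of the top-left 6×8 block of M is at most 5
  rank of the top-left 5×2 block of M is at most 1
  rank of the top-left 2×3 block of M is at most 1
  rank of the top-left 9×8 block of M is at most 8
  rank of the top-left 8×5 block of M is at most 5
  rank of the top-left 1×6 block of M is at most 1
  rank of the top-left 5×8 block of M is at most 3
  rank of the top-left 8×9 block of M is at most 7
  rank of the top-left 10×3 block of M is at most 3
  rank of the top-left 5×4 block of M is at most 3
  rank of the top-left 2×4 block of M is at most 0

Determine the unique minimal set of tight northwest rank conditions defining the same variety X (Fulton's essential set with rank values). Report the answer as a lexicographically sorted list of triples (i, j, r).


The tightest implied rank at each (i,j), from the 31 conditions:

  R[1]: 0  0  0  0  0  1  1  1  1  1
  R[2]: 0  0  0  0  0  1  1  1  2  2
  R[3]: 0  0  1  1  1  2  2  2  3  3
  R[4]: 0  0  1  1  2  3  3  3  4  4
  R[5]: 0  0  1  1  2  3  3  3  4  5
  R[6]: 0  0  1  2  3  4  4  4  5  6
  R[7]: 0  0  1  2  3  4  4  5  6  7
  R[8]: 1  1  2  3  4  5  5  6  7  8
  R[9]: 1  2  3  4  5  6  6  7  8  9
  R[10]: 1  2  3  4  5  6  7  8  9  10

hence w(1..10) = (6, 9, 3, 5, 10, 4, 8, 1, 2, 7).

6 SE-corners of the 27-cell Rothe diagram give Ess(w):

[(2, 5, 0), (2, 8, 1), (5, 4, 1), (5, 8, 3), (7, 2, 0), (7, 7, 4)]


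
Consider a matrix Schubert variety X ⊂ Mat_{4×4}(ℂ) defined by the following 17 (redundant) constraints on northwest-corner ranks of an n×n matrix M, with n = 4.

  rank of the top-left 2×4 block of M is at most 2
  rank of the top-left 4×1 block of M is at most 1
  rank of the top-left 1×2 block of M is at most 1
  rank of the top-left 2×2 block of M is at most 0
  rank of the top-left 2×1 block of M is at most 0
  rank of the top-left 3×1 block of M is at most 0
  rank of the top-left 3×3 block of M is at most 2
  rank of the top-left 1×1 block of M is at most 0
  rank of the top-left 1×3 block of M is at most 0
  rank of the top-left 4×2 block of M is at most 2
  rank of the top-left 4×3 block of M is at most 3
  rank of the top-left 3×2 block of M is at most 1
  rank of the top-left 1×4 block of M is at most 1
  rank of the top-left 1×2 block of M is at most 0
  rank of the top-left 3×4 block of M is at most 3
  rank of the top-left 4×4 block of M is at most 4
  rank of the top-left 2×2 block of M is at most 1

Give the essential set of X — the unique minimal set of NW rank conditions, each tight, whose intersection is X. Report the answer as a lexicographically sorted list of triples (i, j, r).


Recovering R(i,j) via the rank-extension bound from the 17 conditions:

  0 0 0 1
  0 0 1 2
  0 1 2 3
  1 2 3 4

second differences of R give the permutation w = (4, 3, 2, 1).

ℓ(w)=6; the 3 essential cells (i,j,r):

[(1, 3, 0), (2, 2, 0), (3, 1, 0)]


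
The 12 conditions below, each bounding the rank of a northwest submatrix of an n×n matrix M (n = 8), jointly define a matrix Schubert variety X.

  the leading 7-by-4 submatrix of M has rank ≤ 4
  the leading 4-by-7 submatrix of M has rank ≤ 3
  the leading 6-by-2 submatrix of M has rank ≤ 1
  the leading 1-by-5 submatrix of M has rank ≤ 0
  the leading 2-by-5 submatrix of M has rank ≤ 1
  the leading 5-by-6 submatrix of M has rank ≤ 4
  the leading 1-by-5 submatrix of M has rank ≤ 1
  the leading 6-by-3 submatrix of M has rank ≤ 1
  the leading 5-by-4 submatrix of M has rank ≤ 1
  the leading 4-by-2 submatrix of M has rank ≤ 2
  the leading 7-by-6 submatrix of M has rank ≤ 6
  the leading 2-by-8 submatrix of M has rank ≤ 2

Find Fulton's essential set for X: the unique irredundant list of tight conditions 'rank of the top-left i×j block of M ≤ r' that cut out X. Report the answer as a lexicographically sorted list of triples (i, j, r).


Computing R[i][j] = min implied NW-rank bound (n=8, 12 conditions):

  R[1]: 0 0 0 0 0 1 1 1
  R[2]: 1 1 1 1 1 2 2 2
  R[3]: 1 1 1 1 2 3 3 3
  R[4]: 1 1 1 1 2 3 3 4
  R[5]: 1 1 1 1 2 3 4 5
  R[6]: 1 1 1 2 3 4 5 6
  R[7]: 1 2 2 3 4 5 6 7
  R[8]: 1 2 3 4 5 6 7 8

giving w = (6, 1, 5, 8, 7, 4, 2, 3) via Δ²R.

ℓ(w)=17; the 4 essential cells (i,j,r):

[(1, 5, 0), (4, 7, 3), (5, 4, 1), (6, 3, 1)]


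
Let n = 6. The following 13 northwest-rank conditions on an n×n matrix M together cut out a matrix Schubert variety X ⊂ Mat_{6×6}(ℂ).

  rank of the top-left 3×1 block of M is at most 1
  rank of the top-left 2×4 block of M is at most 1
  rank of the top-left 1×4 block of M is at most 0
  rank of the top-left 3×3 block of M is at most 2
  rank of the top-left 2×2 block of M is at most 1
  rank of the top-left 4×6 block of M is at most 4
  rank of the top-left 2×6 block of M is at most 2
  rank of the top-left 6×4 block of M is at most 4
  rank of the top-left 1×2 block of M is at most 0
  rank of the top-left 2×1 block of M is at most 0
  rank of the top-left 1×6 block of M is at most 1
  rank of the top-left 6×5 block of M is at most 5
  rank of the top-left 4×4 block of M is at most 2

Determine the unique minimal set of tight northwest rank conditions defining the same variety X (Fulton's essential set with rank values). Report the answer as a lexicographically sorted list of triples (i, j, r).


Computing R[i][j] = min implied NW-rank bound (n=6, 13 conditions):

  i=1: 0  0  0  0  1  1
  i=2: 0  1  1  1  2  2
  i=3: 1  2  2  2  3  3
  i=4: 1  2  2  2  3  4
  i=5: 1  2  3  3  4  5
  i=6: 1  2  3  4  5  6

giving w = (5, 2, 1, 6, 3, 4) via Δ²R.

ℓ(w)=7; the 3 essential cells (i,j,r):

[(1, 4, 0), (2, 1, 0), (4, 4, 2)]


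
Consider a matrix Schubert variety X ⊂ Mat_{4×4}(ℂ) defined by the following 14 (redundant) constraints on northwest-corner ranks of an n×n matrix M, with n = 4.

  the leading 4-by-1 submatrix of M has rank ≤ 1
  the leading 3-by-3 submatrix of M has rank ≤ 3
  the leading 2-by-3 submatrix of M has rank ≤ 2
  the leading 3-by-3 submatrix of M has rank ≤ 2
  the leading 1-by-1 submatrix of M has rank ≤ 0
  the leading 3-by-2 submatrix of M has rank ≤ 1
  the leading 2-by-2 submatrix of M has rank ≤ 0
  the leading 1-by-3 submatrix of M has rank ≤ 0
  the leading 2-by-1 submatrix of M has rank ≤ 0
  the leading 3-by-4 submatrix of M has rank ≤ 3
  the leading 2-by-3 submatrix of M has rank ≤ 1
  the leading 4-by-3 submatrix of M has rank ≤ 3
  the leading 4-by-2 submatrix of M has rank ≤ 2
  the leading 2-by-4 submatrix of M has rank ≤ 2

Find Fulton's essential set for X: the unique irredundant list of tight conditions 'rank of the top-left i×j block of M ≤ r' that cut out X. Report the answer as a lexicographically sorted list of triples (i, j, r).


The tightest implied rank at each (i,j), from the 14 conditions:

  row 1: 0 | 0 | 0 | 1
  row 2: 0 | 0 | 1 | 2
  row 3: 1 | 1 | 2 | 3
  row 4: 1 | 2 | 3 | 4

so w = (4, 3, 1, 2).

|D(w)|=5, |Ess(w)|=2:

[(1, 3, 0), (2, 2, 0)]


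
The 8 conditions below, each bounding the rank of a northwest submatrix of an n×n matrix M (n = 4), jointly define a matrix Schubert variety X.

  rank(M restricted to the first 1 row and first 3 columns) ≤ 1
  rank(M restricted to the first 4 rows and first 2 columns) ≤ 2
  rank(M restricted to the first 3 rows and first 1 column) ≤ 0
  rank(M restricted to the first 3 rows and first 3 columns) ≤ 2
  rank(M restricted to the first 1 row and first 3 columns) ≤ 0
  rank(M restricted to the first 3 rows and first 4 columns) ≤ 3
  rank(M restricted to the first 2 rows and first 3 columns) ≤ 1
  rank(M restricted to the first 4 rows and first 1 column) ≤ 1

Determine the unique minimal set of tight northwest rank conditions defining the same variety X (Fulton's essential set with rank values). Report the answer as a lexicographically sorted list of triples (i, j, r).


Rank table r_w(4×4) implied by the 8 constraints:

  0  0  0  1
  0  1  1  2
  0  1  2  3
  1  2  3  4

second differences of R give the permutation w = (4, 2, 3, 1).

2 SE-corners of the 5-cell Rothe diagram give Ess(w):

[(1, 3, 0), (3, 1, 0)]


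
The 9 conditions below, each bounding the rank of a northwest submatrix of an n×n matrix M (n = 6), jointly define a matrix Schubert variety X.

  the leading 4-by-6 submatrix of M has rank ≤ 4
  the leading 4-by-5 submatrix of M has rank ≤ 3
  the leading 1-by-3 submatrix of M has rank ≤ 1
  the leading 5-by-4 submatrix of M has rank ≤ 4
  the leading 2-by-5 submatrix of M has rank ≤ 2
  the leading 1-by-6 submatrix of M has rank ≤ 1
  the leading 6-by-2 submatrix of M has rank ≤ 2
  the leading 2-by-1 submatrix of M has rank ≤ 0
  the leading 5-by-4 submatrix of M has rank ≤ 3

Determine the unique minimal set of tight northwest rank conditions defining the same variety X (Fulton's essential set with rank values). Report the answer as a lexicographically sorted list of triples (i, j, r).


Rank table r_w(6×6) implied by the 9 constraints:

  row 1: 0  1  1  1  1  1
  row 2: 0  1  2  2  2  2
  row 3: 1  2  3  3  3  3
  row 4: 1  2  3  3  3  4
  row 5: 1  2  3  3  4  5
  row 6: 1  2  3  4  5  6

second differences of R give the permutation w = (2, 3, 1, 6, 5, 4).

ℓ(w)=5; the 3 essential cells (i,j,r):

[(2, 1, 0), (4, 5, 3), (5, 4, 3)]


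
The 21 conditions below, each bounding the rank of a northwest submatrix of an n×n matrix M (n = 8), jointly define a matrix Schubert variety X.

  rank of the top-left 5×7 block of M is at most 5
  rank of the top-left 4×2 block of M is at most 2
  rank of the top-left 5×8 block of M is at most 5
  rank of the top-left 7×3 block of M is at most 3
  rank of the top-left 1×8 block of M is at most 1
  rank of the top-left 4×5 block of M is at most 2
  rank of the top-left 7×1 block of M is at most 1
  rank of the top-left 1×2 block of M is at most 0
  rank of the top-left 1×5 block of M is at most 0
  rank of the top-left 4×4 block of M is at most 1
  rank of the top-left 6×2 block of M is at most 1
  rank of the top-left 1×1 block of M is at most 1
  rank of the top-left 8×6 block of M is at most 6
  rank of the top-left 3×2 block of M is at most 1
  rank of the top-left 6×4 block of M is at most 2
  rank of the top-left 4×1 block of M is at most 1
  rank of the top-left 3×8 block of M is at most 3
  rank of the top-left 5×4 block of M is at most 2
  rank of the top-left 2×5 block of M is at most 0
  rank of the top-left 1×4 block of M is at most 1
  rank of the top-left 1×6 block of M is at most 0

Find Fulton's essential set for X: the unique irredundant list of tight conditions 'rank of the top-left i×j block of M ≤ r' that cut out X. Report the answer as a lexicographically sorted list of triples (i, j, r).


Propagating the 21 rank bounds to every northwest block:

  row 1: 0 0 0 0 0 0 1 1
  row 2: 0 0 0 0 0 1 2 2
  row 3: 1 1 1 1 1 2 3 3
  row 4: 1 1 1 1 2 3 4 4
  row 5: 1 1 2 2 3 4 5 5
  row 6: 1 1 2 2 3 4 5 6
  row 7: 1 2 3 3 4 5 6 7
  row 8: 1 2 3 4 5 6 7 8

the unique w with this rank table is (7, 6, 1, 5, 3, 8, 2, 4).

ℓ(w)=17; the 5 essential cells (i,j,r):

[(1, 6, 0), (2, 5, 0), (4, 4, 1), (6, 2, 1), (6, 4, 2)]


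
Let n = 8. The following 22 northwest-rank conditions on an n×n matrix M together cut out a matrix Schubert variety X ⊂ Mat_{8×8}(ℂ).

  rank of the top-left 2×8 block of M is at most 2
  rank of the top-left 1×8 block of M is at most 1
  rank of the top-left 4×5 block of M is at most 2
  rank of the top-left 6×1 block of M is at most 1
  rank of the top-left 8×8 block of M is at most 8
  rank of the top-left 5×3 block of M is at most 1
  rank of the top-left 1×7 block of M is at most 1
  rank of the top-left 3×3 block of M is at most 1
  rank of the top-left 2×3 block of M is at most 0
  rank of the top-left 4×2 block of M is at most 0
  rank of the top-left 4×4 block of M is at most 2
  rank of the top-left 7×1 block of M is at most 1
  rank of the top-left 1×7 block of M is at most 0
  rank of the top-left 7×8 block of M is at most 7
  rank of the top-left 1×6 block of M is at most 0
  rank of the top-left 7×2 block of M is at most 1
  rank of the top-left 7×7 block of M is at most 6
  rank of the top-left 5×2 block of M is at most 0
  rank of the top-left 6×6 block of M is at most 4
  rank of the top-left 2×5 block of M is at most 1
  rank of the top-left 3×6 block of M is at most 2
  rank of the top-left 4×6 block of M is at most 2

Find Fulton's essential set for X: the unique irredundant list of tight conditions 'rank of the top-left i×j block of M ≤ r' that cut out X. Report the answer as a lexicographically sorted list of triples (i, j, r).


Computing R[i][j] = min implied NW-rank bound (n=8, 22 conditions):

  i=1: 0  0  0  0  0  0  0  1
  i=2: 0  0  0  1  1  1  1  2
  i=3: 0  0  1  2  2  2  2  3
  i=4: 0  0  1  2  2  2  3  4
  i=5: 0  0  1  2  3  3  4  5
  i=6: 1  1  2  3  4  4  5  6
  i=7: 1  1  2  3  4  5  6  7
  i=8: 1  2  3  4  5  6  7  8

reading off 1-entries of Δ²R: w = (8, 4, 3, 7, 5, 1, 6, 2).

Fulton essential set (5 of the 19 Rothe cells):

[(1, 7, 0), (2, 3, 0), (4, 6, 2), (5, 2, 0), (7, 2, 1)]


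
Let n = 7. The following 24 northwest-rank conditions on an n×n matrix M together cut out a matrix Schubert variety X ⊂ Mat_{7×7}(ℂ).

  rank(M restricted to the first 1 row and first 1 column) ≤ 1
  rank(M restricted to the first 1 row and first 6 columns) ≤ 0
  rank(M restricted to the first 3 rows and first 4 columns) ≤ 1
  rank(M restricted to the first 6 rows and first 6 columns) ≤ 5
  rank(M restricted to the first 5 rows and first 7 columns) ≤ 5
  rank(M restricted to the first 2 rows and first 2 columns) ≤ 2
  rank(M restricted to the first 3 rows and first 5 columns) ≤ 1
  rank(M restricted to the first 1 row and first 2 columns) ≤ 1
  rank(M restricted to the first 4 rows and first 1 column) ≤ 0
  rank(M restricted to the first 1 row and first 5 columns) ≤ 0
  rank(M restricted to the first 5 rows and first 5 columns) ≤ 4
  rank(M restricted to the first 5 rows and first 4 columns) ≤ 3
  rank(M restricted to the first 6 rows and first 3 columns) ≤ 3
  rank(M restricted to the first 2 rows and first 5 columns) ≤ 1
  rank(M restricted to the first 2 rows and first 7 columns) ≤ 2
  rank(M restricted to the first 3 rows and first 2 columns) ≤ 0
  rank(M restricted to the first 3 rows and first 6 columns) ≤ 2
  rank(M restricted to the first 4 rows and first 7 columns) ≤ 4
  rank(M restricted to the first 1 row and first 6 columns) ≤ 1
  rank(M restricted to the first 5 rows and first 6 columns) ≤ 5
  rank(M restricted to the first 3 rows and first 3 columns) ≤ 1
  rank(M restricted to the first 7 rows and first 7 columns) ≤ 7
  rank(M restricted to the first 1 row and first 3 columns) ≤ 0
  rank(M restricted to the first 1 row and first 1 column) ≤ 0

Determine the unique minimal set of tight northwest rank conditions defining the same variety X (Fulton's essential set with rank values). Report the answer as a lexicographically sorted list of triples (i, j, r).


The tightest implied rank at each (i,j), from the 24 conditions:

  i=1: 0 | 0 | 0 | 0 | 0 | 0 | 1
  i=2: 0 | 0 | 1 | 1 | 1 | 1 | 2
  i=3: 0 | 0 | 1 | 1 | 1 | 2 | 3
  i=4: 0 | 1 | 2 | 2 | 2 | 3 | 4
  i=5: 1 | 2 | 3 | 3 | 3 | 4 | 5
  i=6: 1 | 2 | 3 | 4 | 4 | 5 | 6
  i=7: 1 | 2 | 3 | 4 | 5 | 6 | 7

reading off 1-entries of Δ²R: w = (7, 3, 6, 2, 1, 4, 5).

D(w) has 13 cells with 4 SE-corners; essential set:

[(1, 6, 0), (3, 2, 0), (3, 5, 1), (4, 1, 0)]


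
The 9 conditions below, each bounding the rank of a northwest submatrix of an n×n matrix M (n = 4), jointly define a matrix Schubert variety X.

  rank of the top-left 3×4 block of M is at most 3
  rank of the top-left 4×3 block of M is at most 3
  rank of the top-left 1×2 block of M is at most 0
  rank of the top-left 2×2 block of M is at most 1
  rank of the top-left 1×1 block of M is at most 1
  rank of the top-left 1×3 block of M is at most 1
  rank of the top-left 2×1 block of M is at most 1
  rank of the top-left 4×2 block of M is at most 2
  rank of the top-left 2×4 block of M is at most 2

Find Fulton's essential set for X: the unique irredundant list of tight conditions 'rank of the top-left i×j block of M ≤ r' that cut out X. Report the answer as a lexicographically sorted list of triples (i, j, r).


Computing R[i][j] = min implied NW-rank bound (n=4, 9 conditions):

  i=1: 0 | 0 | 1 | 1
  i=2: 1 | 1 | 2 | 2
  i=3: 1 | 2 | 3 | 3
  i=4: 1 | 2 | 3 | 4

hence w(1..4) = (3, 1, 2, 4).

1 SE-corner of the 2-cell Rothe diagram gives Ess(w):

[(1, 2, 0)]


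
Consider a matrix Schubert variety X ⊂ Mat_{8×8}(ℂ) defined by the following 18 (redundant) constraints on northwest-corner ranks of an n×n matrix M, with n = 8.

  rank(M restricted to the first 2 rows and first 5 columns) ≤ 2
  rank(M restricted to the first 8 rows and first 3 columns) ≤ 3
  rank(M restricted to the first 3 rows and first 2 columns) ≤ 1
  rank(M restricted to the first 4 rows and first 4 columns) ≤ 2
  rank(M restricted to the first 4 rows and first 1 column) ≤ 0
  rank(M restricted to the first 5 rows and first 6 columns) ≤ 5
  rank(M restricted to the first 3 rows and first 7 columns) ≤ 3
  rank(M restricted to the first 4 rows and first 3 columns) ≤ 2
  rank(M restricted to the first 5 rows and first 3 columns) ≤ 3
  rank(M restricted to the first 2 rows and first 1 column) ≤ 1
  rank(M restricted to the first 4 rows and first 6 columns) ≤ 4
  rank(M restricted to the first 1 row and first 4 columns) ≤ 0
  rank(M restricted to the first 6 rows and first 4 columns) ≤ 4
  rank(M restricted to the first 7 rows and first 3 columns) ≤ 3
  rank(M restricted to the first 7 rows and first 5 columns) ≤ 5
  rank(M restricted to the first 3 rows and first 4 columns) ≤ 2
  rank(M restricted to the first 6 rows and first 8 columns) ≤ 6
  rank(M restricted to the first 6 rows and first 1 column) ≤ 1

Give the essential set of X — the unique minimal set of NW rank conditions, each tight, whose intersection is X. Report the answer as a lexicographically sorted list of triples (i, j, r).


Recovering R(i,j) via the rank-extension bound from the 18 conditions:

  R[1]: 0 0 0 0 1 1 1 1
  R[2]: 0 1 1 1 2 2 2 2
  R[3]: 0 1 2 2 3 3 3 3
  R[4]: 0 1 2 2 3 4 4 4
  R[5]: 1 2 3 3 4 5 5 5
  R[6]: 1 2 3 4 5 6 6 6
  R[7]: 1 2 3 4 5 6 7 7
  R[8]: 1 2 3 4 5 6 7 8

the unique w with this rank table is (5, 2, 3, 6, 1, 4, 7, 8).

Fulton essential set (3 of the 8 Rothe cells):

[(1, 4, 0), (4, 1, 0), (4, 4, 2)]


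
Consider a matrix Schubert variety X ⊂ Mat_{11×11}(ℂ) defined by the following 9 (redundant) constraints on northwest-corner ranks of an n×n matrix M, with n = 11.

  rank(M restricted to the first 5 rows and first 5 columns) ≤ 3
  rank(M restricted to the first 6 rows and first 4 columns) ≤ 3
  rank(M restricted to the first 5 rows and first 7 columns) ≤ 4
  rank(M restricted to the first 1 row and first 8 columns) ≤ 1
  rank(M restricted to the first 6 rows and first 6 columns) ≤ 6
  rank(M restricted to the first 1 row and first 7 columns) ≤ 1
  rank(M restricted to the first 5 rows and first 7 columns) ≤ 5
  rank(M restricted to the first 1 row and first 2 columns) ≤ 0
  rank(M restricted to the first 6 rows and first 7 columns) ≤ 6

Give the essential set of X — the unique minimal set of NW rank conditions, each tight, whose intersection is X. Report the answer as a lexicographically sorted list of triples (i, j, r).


Rank table r_w(11×11) implied by the 9 constraints:

  0  0  1  1  1  1  1  1  1  1  1
  1  1  2  2  2  2  2  2  2  2  2
  1  2  3  3  3  3  3  3  3  3  3
  1  2  3  3  3  4  4  4  4  4  4
  1  2  3  3  3  4  4  5  5  5  5
  1  2  3  3  4  5  5  6  6  6  6
  1  2  3  4  5  6  6  7  7  7  7
  1  2  3  4  5  6  7  8  8  8  8
  1  2  3  4  5  6  7  8  9  9  9
  1  2  3  4  5  6  7  8  9  10  10
  1  2  3  4  5  6  7  8  9  10  11

hence w(1..11) = (3, 1, 2, 6, 8, 5, 4, 7, 9, 10, 11).

D(w) has 8 cells with 4 SE-corners; essential set:

[(1, 2, 0), (5, 5, 3), (5, 7, 4), (6, 4, 3)]


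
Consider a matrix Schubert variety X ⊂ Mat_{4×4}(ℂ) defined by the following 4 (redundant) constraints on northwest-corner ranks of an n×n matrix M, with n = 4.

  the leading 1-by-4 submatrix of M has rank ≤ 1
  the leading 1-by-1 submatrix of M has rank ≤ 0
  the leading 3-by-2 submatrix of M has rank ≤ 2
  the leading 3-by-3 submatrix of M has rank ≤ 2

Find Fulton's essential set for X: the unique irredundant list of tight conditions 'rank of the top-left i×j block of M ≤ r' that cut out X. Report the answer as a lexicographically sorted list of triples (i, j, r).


The tightest implied rank at each (i,j), from the 4 conditions:

  R[1]: 0  1  1  1
  R[2]: 1  2  2  2
  R[3]: 1  2  2  3
  R[4]: 1  2  3  4

the unique w with this rank table is (2, 1, 4, 3).

Fulton essential set (2 of the 2 Rothe cells):

[(1, 1, 0), (3, 3, 2)]


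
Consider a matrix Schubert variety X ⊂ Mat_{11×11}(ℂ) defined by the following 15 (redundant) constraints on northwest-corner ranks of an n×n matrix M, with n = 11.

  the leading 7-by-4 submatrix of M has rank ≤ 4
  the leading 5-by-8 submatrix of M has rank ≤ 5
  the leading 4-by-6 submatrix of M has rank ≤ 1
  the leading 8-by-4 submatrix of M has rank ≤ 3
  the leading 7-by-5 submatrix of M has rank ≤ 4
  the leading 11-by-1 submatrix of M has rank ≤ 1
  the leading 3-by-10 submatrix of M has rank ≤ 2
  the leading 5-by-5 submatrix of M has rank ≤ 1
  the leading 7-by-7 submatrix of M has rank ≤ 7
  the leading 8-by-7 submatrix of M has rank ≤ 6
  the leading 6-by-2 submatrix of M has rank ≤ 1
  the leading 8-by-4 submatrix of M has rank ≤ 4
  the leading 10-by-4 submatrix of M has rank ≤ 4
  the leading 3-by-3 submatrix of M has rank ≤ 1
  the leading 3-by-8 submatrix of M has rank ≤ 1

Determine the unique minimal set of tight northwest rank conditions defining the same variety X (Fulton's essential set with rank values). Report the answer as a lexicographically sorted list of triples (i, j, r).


Propagating the 15 rank bounds to every northwest block:

  R[1]: 1  1  1  1  1  1  1  1  1  1  1
  R[2]: 1  1  1  1  1  1  1  1  2  2  2
  R[3]: 1  1  1  1  1  1  1  1  2  2  3
  R[4]: 1  1  1  1  1  1  2  2  3  3  4
  R[5]: 1  1  1  1  1  2  3  3  4  4  5
  R[6]: 1  1  2  2  2  3  4  4  5  5  6
  R[7]: 1  2  3  3  3  4  5  5  6  6  7
  R[8]: 1  2  3  3  4  5  6  6  7  7  8
  R[9]: 1  2  3  4  5  6  7  7  8  8  9
  R[10]: 1  2  3  4  5  6  7  8  9  9  10
  R[11]: 1  2  3  4  5  6  7  8  9  10  11

the unique w with this rank table is (1, 9, 11, 7, 6, 3, 2, 5, 4, 8, 10).

6 SE-corners of the 26-cell Rothe diagram give Ess(w):

[(3, 8, 1), (3, 10, 2), (4, 6, 1), (5, 5, 1), (6, 2, 1), (8, 4, 3)]


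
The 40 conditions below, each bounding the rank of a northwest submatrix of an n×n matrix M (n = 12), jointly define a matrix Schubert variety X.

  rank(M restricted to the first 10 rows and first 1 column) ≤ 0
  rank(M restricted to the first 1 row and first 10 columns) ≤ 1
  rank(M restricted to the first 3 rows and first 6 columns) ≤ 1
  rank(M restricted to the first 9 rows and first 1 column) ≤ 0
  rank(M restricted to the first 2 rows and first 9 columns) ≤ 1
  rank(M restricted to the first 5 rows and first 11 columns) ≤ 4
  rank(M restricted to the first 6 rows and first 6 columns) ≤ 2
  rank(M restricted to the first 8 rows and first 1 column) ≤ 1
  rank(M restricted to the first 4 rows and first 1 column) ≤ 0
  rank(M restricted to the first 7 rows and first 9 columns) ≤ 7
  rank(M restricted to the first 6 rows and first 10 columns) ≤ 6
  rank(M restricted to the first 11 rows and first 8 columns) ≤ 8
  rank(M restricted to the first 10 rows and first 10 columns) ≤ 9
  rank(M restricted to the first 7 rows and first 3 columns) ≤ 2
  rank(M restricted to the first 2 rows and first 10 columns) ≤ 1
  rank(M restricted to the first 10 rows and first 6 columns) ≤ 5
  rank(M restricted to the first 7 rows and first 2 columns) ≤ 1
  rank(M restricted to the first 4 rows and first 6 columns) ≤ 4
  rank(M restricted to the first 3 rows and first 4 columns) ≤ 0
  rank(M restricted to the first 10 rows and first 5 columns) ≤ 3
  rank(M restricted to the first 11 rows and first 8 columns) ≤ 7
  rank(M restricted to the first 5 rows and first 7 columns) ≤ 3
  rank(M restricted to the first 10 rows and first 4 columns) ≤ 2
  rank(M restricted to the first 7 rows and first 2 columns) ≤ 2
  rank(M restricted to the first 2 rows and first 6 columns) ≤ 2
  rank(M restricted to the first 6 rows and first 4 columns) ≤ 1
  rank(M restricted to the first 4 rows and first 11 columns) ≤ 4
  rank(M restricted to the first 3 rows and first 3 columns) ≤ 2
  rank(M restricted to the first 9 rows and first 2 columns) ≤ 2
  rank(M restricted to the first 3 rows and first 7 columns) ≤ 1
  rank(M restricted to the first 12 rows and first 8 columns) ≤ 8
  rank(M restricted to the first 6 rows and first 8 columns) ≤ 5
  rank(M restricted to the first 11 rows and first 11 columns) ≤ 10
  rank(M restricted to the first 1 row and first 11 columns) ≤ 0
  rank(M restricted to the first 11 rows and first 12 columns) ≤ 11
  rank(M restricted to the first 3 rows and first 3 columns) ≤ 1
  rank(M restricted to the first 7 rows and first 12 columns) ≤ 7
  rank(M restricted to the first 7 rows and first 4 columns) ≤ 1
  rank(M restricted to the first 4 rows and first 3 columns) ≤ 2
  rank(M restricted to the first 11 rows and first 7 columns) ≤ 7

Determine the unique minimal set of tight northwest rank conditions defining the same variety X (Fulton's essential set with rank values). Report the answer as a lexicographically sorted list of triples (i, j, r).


Computing R[i][j] = min implied NW-rank bound (n=12, 40 conditions):

  R[1]: 0 | 0 | 0 | 0 | 0 | 0 | 0 | 0 | 0 | 0 | 0 | 1
  R[2]: 0 | 0 | 0 | 0 | 1 | 1 | 1 | 1 | 1 | 1 | 1 | 2
  R[3]: 0 | 0 | 0 | 0 | 1 | 1 | 1 | 2 | 2 | 2 | 2 | 3
  R[4]: 0 | 1 | 1 | 1 | 2 | 2 | 2 | 3 | 3 | 3 | 3 | 4
  R[5]: 0 | 1 | 1 | 1 | 2 | 2 | 3 | 4 | 4 | 4 | 4 | 5
  R[6]: 0 | 1 | 1 | 1 | 2 | 2 | 3 | 4 | 5 | 5 | 5 | 6
  R[7]: 0 | 1 | 1 | 1 | 2 | 3 | 4 | 5 | 6 | 6 | 6 | 7
  R[8]: 0 | 1 | 2 | 2 | 3 | 4 | 5 | 6 | 7 | 7 | 7 | 8
  R[9]: 0 | 1 | 2 | 2 | 3 | 4 | 5 | 6 | 7 | 8 | 8 | 9
  R[10]: 0 | 1 | 2 | 2 | 3 | 4 | 5 | 6 | 7 | 8 | 9 | 10
  R[11]: 1 | 2 | 3 | 3 | 4 | 5 | 6 | 7 | 8 | 9 | 10 | 11
  R[12]: 1 | 2 | 3 | 4 | 5 | 6 | 7 | 8 | 9 | 10 | 11 | 12

giving w = (12, 5, 8, 2, 7, 9, 6, 3, 10, 11, 1, 4) via Δ²R.

|D(w)|=38, |Ess(w)|=7:

[(1, 11, 0), (3, 4, 0), (3, 7, 1), (6, 6, 2), (7, 4, 1), (10, 1, 0), (10, 4, 2)]


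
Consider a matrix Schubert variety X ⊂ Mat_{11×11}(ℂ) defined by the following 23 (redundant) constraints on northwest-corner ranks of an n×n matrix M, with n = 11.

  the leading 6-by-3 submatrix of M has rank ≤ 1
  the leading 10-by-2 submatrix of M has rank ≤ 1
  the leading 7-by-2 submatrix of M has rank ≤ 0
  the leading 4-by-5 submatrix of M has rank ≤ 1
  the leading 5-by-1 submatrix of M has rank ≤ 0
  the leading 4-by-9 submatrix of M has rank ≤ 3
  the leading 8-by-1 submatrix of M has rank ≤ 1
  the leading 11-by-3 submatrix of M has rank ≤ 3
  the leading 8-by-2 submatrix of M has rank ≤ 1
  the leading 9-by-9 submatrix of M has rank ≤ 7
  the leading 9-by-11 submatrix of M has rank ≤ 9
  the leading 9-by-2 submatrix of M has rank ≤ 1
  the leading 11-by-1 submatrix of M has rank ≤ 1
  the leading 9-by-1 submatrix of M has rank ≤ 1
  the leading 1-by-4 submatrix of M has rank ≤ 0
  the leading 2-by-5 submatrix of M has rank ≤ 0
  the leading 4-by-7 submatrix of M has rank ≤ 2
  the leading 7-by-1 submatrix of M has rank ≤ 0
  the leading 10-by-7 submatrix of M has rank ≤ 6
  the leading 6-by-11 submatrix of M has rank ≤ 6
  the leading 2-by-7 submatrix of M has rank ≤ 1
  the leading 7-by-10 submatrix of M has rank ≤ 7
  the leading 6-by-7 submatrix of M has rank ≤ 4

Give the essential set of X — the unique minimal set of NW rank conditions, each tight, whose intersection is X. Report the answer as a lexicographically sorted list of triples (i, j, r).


Rank table r_w(11×11) implied by the 23 constraints:

  i=1: 0 | 0 | 0 | 0 | 0 | 1 | 1 | 1 | 1 | 1 | 1
  i=2: 0 | 0 | 0 | 0 | 0 | 1 | 1 | 2 | 2 | 2 | 2
  i=3: 0 | 0 | 1 | 1 | 1 | 2 | 2 | 3 | 3 | 3 | 3
  i=4: 0 | 0 | 1 | 1 | 1 | 2 | 2 | 3 | 3 | 4 | 4
  i=5: 0 | 0 | 1 | 2 | 2 | 3 | 3 | 4 | 4 | 5 | 5
  i=6: 0 | 0 | 1 | 2 | 3 | 4 | 4 | 5 | 5 | 6 | 6
  i=7: 0 | 0 | 1 | 2 | 3 | 4 | 5 | 6 | 6 | 7 | 7
  i=8: 1 | 1 | 2 | 3 | 4 | 5 | 6 | 7 | 7 | 8 | 8
  i=9: 1 | 1 | 2 | 3 | 4 | 5 | 6 | 7 | 7 | 8 | 9
  i=10: 1 | 1 | 2 | 3 | 4 | 5 | 6 | 7 | 8 | 9 | 10
  i=11: 1 | 2 | 3 | 4 | 5 | 6 | 7 | 8 | 9 | 10 | 11

hence w(1..11) = (6, 8, 3, 10, 4, 5, 7, 1, 11, 9, 2).

Fulton essential set (8 of the 28 Rothe cells):

[(2, 5, 0), (2, 7, 1), (4, 5, 1), (4, 7, 2), (4, 9, 3), (7, 2, 0), (9, 9, 7), (10, 2, 1)]


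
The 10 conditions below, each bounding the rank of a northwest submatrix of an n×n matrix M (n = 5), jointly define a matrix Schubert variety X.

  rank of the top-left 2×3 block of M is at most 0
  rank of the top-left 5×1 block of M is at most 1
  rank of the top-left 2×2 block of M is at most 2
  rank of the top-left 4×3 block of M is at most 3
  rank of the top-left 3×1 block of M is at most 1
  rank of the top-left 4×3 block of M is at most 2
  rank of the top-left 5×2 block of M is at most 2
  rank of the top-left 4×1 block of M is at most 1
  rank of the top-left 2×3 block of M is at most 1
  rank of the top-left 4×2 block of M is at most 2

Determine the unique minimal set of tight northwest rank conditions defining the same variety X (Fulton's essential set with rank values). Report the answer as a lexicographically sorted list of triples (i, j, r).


Propagating the 10 rank bounds to every northwest block:

  row 1: 0 0 0 1 1
  row 2: 0 0 0 1 2
  row 3: 1 1 1 2 3
  row 4: 1 2 2 3 4
  row 5: 1 2 3 4 5

second differences of R give the permutation w = (4, 5, 1, 2, 3).

ℓ(w)=6; the 1 essential cell (i,j,r):

[(2, 3, 0)]


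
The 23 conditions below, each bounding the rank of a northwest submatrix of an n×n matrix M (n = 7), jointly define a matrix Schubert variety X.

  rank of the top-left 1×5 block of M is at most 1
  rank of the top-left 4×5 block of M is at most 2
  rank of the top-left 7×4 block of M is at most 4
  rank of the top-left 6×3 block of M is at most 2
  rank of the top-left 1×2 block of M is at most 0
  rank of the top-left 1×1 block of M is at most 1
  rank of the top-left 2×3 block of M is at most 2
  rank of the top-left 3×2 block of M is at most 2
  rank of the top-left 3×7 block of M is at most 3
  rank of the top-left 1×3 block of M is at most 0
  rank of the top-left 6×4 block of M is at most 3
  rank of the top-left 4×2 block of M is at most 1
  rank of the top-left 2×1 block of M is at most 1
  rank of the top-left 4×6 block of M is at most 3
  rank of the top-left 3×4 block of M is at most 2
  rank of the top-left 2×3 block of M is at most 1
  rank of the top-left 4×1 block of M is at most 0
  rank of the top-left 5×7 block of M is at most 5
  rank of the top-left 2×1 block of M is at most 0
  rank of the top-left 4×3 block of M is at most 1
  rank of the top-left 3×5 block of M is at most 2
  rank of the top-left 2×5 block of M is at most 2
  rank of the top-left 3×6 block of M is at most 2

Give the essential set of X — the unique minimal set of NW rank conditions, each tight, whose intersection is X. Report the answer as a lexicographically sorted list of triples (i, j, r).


Reconstructing r_w from the 23 given conditions:

  0 0 0 1 1 1 1
  0 1 1 2 2 2 2
  0 1 1 2 2 2 3
  0 1 1 2 2 3 4
  1 2 2 3 3 4 5
  1 2 2 3 4 5 6
  1 2 3 4 5 6 7

so w = (4, 2, 7, 6, 1, 5, 3).

|D(w)|=12, |Ess(w)|=6:

[(1, 3, 0), (3, 6, 2), (4, 1, 0), (4, 3, 1), (4, 5, 2), (6, 3, 2)]
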